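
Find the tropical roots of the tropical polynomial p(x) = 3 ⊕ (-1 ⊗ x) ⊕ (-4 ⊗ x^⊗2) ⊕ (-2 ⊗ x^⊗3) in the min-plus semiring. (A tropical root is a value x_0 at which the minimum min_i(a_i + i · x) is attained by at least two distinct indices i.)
Roots: {-2, 3, 4}

Each tropical root is a break point of the lower envelope of the lines y = a_i + i · x (there are 4 lines, with slopes 0, 1, ..., 3). Only the lines that attain the minimum somewhere contribute to roots; other lines are dominated. Here the surviving (envelope) indices are i = 3, i = 2, i = 1, i = 0.
Intersections between consecutive envelope lines give the roots: for adjacent envelope indices i < j the intersection is x = (a_i − a_j) / (j − i). Reading off the sorted break points: {-2, 3, 4}.
Verification: at each break x_0, at least two indices attain the minimum of min_i(a_i + i · x_0).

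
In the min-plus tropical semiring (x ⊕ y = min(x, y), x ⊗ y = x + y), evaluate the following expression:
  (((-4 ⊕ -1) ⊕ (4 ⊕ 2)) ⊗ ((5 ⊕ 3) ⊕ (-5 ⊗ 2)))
(((-4 ⊕ -1) ⊕ (4 ⊕ 2)) ⊗ ((5 ⊕ 3) ⊕ (-5 ⊗ 2))) = -7

Expand innermost to outermost. Recall ⊕ takes the minimum of its arguments and ⊗ takes their sum. Working out the expression (((-4 ⊕ -1) ⊕ (4 ⊕ 2)) ⊗ ((5 ⊕ 3) ⊕ (-5 ⊗ 2))) gives -7.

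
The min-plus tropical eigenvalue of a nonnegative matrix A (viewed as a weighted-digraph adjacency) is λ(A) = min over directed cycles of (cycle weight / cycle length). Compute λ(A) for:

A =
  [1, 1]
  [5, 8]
λ(A) = 1

Enumerate directed cycles and compute their means (weight / length). Sample:
  cycle 0 → 0: weight = 1, length = 1, mean = 1/1 ≈ 1.000
  cycle 1 → 1: weight = 8, length = 1, mean = 8/1 ≈ 8.000
  cycle 0 → 1 → 0: weight = 6, length = 2, mean = 6/2 ≈ 3.000
  cycle 1 → 0 → 1: weight = 6, length = 2, mean = 6/2 ≈ 3.000
Minimum mean = 1.000, attained e.g. along the cycle 0 → 0 with weight 1 and length 1. So λ(A) = 1/1 = 1.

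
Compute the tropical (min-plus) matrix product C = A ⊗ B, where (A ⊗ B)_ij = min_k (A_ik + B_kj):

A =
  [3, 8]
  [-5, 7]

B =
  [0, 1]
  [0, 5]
A ⊗ B =
  [3, 4]
  [-5, -4]

Apply the min-plus product entry-by-entry:
  C[0][0] = min over k of (A[0][0] + B[0][0] = 3 + 0 = 3, A[0][1] + B[1][0] = 8 + 0 = 8) = 3 (attained at k = 0)
  C[0][1] = min over k of (A[0][0] + B[0][1] = 3 + 1 = 4, A[0][1] + B[1][1] = 8 + 5 = 13) = 4 (attained at k = 0)
  C[1][0] = min over k of (A[1][0] + B[0][0] = -5 + 0 = -5, A[1][1] + B[1][0] = 7 + 0 = 7) = -5 (attained at k = 0)
  C[1][1] = min over k of (A[1][0] + B[0][1] = -5 + 1 = -4, A[1][1] + B[1][1] = 7 + 5 = 12) = -4 (attained at k = 0)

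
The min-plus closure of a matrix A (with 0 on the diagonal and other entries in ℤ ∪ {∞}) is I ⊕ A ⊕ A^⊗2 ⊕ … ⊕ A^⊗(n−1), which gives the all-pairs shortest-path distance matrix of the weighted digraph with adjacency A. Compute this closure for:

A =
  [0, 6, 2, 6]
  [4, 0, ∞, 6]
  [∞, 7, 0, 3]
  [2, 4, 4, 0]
Closure =
  [0, 6, 2, 5]
  [4, 0, 6, 6]
  [5, 7, 0, 3]
  [2, 4, 4, 0]

This is the Floyd-Warshall all-pairs shortest-path computation. For each intermediate vertex k = 0, 1, …, 3, update dist[i][j] ← min(dist[i][j], dist[i][k] + dist[k][j]). The final matrix gives, for each (i, j), the minimum total weight of any directed path from i to j (possibly empty when i = j).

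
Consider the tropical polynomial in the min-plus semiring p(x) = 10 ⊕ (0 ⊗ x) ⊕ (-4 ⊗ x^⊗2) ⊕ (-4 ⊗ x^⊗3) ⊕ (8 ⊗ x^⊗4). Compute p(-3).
p(-3) = -13

A tropical monomial a ⊗ x^⊗i evaluates to a + i · x. Evaluating each term at x = -3:
  Term 0 contributes 10 + 0 · -3 = 10
  Term 1 contributes 0 + 1 · -3 = -3
  Term 2 contributes -4 + 2 · -3 = -10
  Term 3 contributes -4 + 3 · -3 = -13
  Term 4 contributes 8 + 4 · -3 = -4
p(-3) = ⊕ of these = min[10, -3, -10, -13, -4] = -13.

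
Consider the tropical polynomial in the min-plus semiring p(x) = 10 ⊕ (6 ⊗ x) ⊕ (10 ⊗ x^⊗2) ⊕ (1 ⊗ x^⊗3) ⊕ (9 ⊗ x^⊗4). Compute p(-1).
p(-1) = -2

A tropical monomial a ⊗ x^⊗i evaluates to a + i · x. Evaluating each term at x = -1:
  Term 0 contributes 10 + 0 · -1 = 10
  Term 1 contributes 6 + 1 · -1 = 5
  Term 2 contributes 10 + 2 · -1 = 8
  Term 3 contributes 1 + 3 · -1 = -2
  Term 4 contributes 9 + 4 · -1 = 5
p(-1) = ⊕ of these = min[10, 5, 8, -2, 5] = -2.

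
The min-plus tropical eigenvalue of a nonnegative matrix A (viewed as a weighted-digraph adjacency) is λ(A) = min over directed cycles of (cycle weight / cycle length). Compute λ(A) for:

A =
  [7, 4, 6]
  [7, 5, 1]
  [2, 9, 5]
λ(A) = 7/3

Enumerate directed cycles and compute their means (weight / length). Sample:
  cycle 0 → 0: weight = 7, length = 1, mean = 7/1 ≈ 7.000
  cycle 1 → 1: weight = 5, length = 1, mean = 5/1 ≈ 5.000
  cycle 2 → 2: weight = 5, length = 1, mean = 5/1 ≈ 5.000
  cycle 0 → 1 → 0: weight = 11, length = 2, mean = 11/2 ≈ 5.500
  cycle 0 → 2 → 0: weight = 8, length = 2, mean = 8/2 ≈ 4.000
  cycle 1 → 0 → 1: weight = 11, length = 2, mean = 11/2 ≈ 5.500
Minimum mean = 2.333, attained e.g. along the cycle 0 → 1 → 2 → 0 with weight 7 and length 3. So λ(A) = 7/3 = 7/3.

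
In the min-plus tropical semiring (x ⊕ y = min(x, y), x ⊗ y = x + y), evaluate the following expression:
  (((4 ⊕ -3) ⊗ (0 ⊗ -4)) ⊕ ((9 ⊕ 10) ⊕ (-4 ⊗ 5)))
(((4 ⊕ -3) ⊗ (0 ⊗ -4)) ⊕ ((9 ⊕ 10) ⊕ (-4 ⊗ 5))) = -7

Expand innermost to outermost. Recall ⊕ takes the minimum of its arguments and ⊗ takes their sum. Working out the expression (((4 ⊕ -3) ⊗ (0 ⊗ -4)) ⊕ ((9 ⊕ 10) ⊕ (-4 ⊗ 5))) gives -7.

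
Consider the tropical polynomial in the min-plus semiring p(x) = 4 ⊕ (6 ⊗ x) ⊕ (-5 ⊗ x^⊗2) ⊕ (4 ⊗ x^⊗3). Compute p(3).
p(3) = 1

A tropical monomial a ⊗ x^⊗i evaluates to a + i · x. Evaluating each term at x = 3:
  Term 0 contributes 4 + 0 · 3 = 4
  Term 1 contributes 6 + 1 · 3 = 9
  Term 2 contributes -5 + 2 · 3 = 1
  Term 3 contributes 4 + 3 · 3 = 13
p(3) = ⊕ of these = min[4, 9, 1, 13] = 1.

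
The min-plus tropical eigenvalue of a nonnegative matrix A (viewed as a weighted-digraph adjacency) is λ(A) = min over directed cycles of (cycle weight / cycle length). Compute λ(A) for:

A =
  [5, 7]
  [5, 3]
λ(A) = 3

Enumerate directed cycles and compute their means (weight / length). Sample:
  cycle 0 → 0: weight = 5, length = 1, mean = 5/1 ≈ 5.000
  cycle 1 → 1: weight = 3, length = 1, mean = 3/1 ≈ 3.000
  cycle 0 → 1 → 0: weight = 12, length = 2, mean = 12/2 ≈ 6.000
  cycle 1 → 0 → 1: weight = 12, length = 2, mean = 12/2 ≈ 6.000
Minimum mean = 3.000, attained e.g. along the cycle 1 → 1 with weight 3 and length 1. So λ(A) = 3/1 = 3.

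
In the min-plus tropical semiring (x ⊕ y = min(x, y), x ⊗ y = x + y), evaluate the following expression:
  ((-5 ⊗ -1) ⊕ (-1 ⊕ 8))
((-5 ⊗ -1) ⊕ (-1 ⊕ 8)) = -6

Expand innermost to outermost. Recall ⊕ takes the minimum of its arguments and ⊗ takes their sum. Working out the expression ((-5 ⊗ -1) ⊕ (-1 ⊕ 8)) gives -6.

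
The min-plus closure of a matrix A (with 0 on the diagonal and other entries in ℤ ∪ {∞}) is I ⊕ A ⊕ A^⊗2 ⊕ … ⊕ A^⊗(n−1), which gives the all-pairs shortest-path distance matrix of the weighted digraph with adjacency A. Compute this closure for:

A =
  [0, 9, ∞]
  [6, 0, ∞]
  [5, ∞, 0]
Closure =
  [0, 9, ∞]
  [6, 0, ∞]
  [5, 14, 0]

This is the Floyd-Warshall all-pairs shortest-path computation. For each intermediate vertex k = 0, 1, …, 2, update dist[i][j] ← min(dist[i][j], dist[i][k] + dist[k][j]). The final matrix gives, for each (i, j), the minimum total weight of any directed path from i to j (possibly empty when i = j).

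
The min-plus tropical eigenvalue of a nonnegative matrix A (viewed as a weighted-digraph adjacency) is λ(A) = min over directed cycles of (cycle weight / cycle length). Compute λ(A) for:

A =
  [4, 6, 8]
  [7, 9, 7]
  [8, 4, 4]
λ(A) = 4

Enumerate directed cycles and compute their means (weight / length). Sample:
  cycle 0 → 0: weight = 4, length = 1, mean = 4/1 ≈ 4.000
  cycle 1 → 1: weight = 9, length = 1, mean = 9/1 ≈ 9.000
  cycle 2 → 2: weight = 4, length = 1, mean = 4/1 ≈ 4.000
  cycle 0 → 1 → 0: weight = 13, length = 2, mean = 13/2 ≈ 6.500
  cycle 0 → 2 → 0: weight = 16, length = 2, mean = 16/2 ≈ 8.000
  cycle 1 → 0 → 1: weight = 13, length = 2, mean = 13/2 ≈ 6.500
Minimum mean = 4.000, attained e.g. along the cycle 0 → 0 with weight 4 and length 1. So λ(A) = 4/1 = 4.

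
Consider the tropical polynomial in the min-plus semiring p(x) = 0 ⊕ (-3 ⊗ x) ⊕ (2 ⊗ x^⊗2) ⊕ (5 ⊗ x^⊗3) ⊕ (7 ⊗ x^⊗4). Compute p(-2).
p(-2) = -5

A tropical monomial a ⊗ x^⊗i evaluates to a + i · x. Evaluating each term at x = -2:
  Term 0 contributes 0 + 0 · -2 = 0
  Term 1 contributes -3 + 1 · -2 = -5
  Term 2 contributes 2 + 2 · -2 = -2
  Term 3 contributes 5 + 3 · -2 = -1
  Term 4 contributes 7 + 4 · -2 = -1
p(-2) = ⊕ of these = min[0, -5, -2, -1, -1] = -5.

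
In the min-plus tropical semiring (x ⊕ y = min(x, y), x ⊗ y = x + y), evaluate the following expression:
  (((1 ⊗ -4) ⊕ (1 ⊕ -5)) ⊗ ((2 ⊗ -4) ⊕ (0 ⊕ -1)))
(((1 ⊗ -4) ⊕ (1 ⊕ -5)) ⊗ ((2 ⊗ -4) ⊕ (0 ⊕ -1))) = -7

Expand innermost to outermost. Recall ⊕ takes the minimum of its arguments and ⊗ takes their sum. Working out the expression (((1 ⊗ -4) ⊕ (1 ⊕ -5)) ⊗ ((2 ⊗ -4) ⊕ (0 ⊕ -1))) gives -7.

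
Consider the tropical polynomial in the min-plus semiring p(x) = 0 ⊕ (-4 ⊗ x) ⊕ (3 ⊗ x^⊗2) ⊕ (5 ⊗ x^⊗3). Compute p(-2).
p(-2) = -6

A tropical monomial a ⊗ x^⊗i evaluates to a + i · x. Evaluating each term at x = -2:
  Term 0 contributes 0 + 0 · -2 = 0
  Term 1 contributes -4 + 1 · -2 = -6
  Term 2 contributes 3 + 2 · -2 = -1
  Term 3 contributes 5 + 3 · -2 = -1
p(-2) = ⊕ of these = min[0, -6, -1, -1] = -6.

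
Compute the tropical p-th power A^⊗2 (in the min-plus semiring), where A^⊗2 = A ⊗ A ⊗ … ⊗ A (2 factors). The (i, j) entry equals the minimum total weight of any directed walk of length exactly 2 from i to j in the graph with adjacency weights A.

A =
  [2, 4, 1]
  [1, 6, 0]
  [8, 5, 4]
A^⊗2 =
  [4, 6, 3]
  [3, 5, 2]
  [6, 9, 5]

Each entry (A^⊗2)_ij equals the minimum over all length-2 walks i = v_0 → v_1 → … → v_2 = j of Σ_t A[v_t][v_{t+1}]. For example, for (i, j) = (0, 2) we minimise over 3 possible intermediate vertex sequences; the minimum is 3, attained along the walk 0 → 0 → 2.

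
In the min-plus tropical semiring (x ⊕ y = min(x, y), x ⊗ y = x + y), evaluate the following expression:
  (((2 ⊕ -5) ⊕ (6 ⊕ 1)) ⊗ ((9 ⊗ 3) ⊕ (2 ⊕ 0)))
(((2 ⊕ -5) ⊕ (6 ⊕ 1)) ⊗ ((9 ⊗ 3) ⊕ (2 ⊕ 0))) = -5

Expand innermost to outermost. Recall ⊕ takes the minimum of its arguments and ⊗ takes their sum. Working out the expression (((2 ⊕ -5) ⊕ (6 ⊕ 1)) ⊗ ((9 ⊗ 3) ⊕ (2 ⊕ 0))) gives -5.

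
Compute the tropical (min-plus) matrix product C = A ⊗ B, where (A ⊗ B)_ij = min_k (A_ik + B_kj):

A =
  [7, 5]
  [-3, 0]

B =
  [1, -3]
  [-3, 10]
A ⊗ B =
  [2, 4]
  [-3, -6]

Apply the min-plus product entry-by-entry:
  C[0][0] = min over k of (A[0][0] + B[0][0] = 7 + 1 = 8, A[0][1] + B[1][0] = 5 + -3 = 2) = 2 (attained at k = 1)
  C[0][1] = min over k of (A[0][0] + B[0][1] = 7 + -3 = 4, A[0][1] + B[1][1] = 5 + 10 = 15) = 4 (attained at k = 0)
  C[1][0] = min over k of (A[1][0] + B[0][0] = -3 + 1 = -2, A[1][1] + B[1][0] = 0 + -3 = -3) = -3 (attained at k = 1)
  C[1][1] = min over k of (A[1][0] + B[0][1] = -3 + -3 = -6, A[1][1] + B[1][1] = 0 + 10 = 10) = -6 (attained at k = 0)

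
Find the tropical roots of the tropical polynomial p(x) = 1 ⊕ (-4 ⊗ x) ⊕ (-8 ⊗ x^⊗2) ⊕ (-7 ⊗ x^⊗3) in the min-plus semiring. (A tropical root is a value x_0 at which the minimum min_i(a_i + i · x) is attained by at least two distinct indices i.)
Roots: {-1, 4, 5}

Each tropical root is a break point of the lower envelope of the lines y = a_i + i · x (there are 4 lines, with slopes 0, 1, ..., 3). Only the lines that attain the minimum somewhere contribute to roots; other lines are dominated. Here the surviving (envelope) indices are i = 3, i = 2, i = 1, i = 0.
Intersections between consecutive envelope lines give the roots: for adjacent envelope indices i < j the intersection is x = (a_i − a_j) / (j − i). Reading off the sorted break points: {-1, 4, 5}.
Verification: at each break x_0, at least two indices attain the minimum of min_i(a_i + i · x_0).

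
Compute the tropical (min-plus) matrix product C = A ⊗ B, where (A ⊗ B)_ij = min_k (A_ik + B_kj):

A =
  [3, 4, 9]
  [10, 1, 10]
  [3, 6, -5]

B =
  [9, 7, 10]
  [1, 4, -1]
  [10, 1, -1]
A ⊗ B =
  [5, 8, 3]
  [2, 5, 0]
  [5, -4, -6]

Apply the min-plus product entry-by-entry:
  C[0][0] = min over k of (A[0][0] + B[0][0] = 3 + 9 = 12, A[0][1] + B[1][0] = 4 + 1 = 5, A[0][2] + B[2][0] = 9 + 10 = 19) = 5 (attained at k = 1)
  C[0][1] = min over k of (A[0][0] + B[0][1] = 3 + 7 = 10, A[0][1] + B[1][1] = 4 + 4 = 8, A[0][2] + B[2][1] = 9 + 1 = 10) = 8 (attained at k = 1)
  C[0][2] = min over k of (A[0][0] + B[0][2] = 3 + 10 = 13, A[0][1] + B[1][2] = 4 + -1 = 3, A[0][2] + B[2][2] = 9 + -1 = 8) = 3 (attained at k = 1)
  C[1][0] = min over k of (A[1][0] + B[0][0] = 10 + 9 = 19, A[1][1] + B[1][0] = 1 + 1 = 2, A[1][2] + B[2][0] = 10 + 10 = 20) = 2 (attained at k = 1)
  C[1][1] = min over k of (A[1][0] + B[0][1] = 10 + 7 = 17, A[1][1] + B[1][1] = 1 + 4 = 5, A[1][2] + B[2][1] = 10 + 1 = 11) = 5 (attained at k = 1)
  C[1][2] = min over k of (A[1][0] + B[0][2] = 10 + 10 = 20, A[1][1] + B[1][2] = 1 + -1 = 0, A[1][2] + B[2][2] = 10 + -1 = 9) = 0 (attained at k = 1)
  C[2][0] = min over k of (A[2][0] + B[0][0] = 3 + 9 = 12, A[2][1] + B[1][0] = 6 + 1 = 7, A[2][2] + B[2][0] = -5 + 10 = 5) = 5 (attained at k = 2)
  C[2][1] = min over k of (A[2][0] + B[0][1] = 3 + 7 = 10, A[2][1] + B[1][1] = 6 + 4 = 10, A[2][2] + B[2][1] = -5 + 1 = -4) = -4 (attained at k = 2)
  C[2][2] = min over k of (A[2][0] + B[0][2] = 3 + 10 = 13, A[2][1] + B[1][2] = 6 + -1 = 5, A[2][2] + B[2][2] = -5 + -1 = -6) = -6 (attained at k = 2)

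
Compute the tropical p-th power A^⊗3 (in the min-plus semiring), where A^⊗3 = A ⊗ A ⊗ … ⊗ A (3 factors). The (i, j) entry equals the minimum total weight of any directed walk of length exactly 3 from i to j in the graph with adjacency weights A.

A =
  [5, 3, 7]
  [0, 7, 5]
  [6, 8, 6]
A^⊗3 =
  [8, 6, 10]
  [3, 8, 8]
  [9, 11, 14]

Each entry (A^⊗3)_ij equals the minimum over all length-3 walks i = v_0 → v_1 → … → v_3 = j of Σ_t A[v_t][v_{t+1}]. For example, for (i, j) = (0, 2) we minimise over 9 possible intermediate vertex sequences; the minimum is 10, attained along the walk 0 → 1 → 0 → 2.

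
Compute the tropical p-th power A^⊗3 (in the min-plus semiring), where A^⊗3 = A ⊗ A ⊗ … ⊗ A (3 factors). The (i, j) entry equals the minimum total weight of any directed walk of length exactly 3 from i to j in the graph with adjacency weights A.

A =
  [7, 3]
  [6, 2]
A^⊗3 =
  [11, 7]
  [10, 6]

Each entry (A^⊗3)_ij equals the minimum over all length-3 walks i = v_0 → v_1 → … → v_3 = j of Σ_t A[v_t][v_{t+1}]. For example, for (i, j) = (0, 1) we minimise over 4 possible intermediate vertex sequences; the minimum is 7, attained along the walk 0 → 1 → 1 → 1.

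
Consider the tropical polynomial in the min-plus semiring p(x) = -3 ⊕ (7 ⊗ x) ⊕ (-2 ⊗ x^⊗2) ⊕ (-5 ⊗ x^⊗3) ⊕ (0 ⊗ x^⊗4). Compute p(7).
p(7) = -3

A tropical monomial a ⊗ x^⊗i evaluates to a + i · x. Evaluating each term at x = 7:
  Term 0 contributes -3 + 0 · 7 = -3
  Term 1 contributes 7 + 1 · 7 = 14
  Term 2 contributes -2 + 2 · 7 = 12
  Term 3 contributes -5 + 3 · 7 = 16
  Term 4 contributes 0 + 4 · 7 = 28
p(7) = ⊕ of these = min[-3, 14, 12, 16, 28] = -3.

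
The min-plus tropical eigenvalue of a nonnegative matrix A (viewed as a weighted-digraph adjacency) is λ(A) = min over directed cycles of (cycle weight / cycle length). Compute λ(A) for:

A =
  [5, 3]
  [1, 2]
λ(A) = 2

Enumerate directed cycles and compute their means (weight / length). Sample:
  cycle 0 → 0: weight = 5, length = 1, mean = 5/1 ≈ 5.000
  cycle 1 → 1: weight = 2, length = 1, mean = 2/1 ≈ 2.000
  cycle 0 → 1 → 0: weight = 4, length = 2, mean = 4/2 ≈ 2.000
  cycle 1 → 0 → 1: weight = 4, length = 2, mean = 4/2 ≈ 2.000
Minimum mean = 2.000, attained e.g. along the cycle 1 → 1 with weight 2 and length 1. So λ(A) = 2/1 = 2.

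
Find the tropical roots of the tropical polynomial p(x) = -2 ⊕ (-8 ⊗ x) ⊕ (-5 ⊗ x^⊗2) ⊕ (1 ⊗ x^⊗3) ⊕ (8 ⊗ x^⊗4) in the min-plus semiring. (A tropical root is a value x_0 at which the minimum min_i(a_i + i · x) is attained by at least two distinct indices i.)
Roots: {-7, -6, -3, 6}

Each tropical root is a break point of the lower envelope of the lines y = a_i + i · x (there are 5 lines, with slopes 0, 1, ..., 4). Only the lines that attain the minimum somewhere contribute to roots; other lines are dominated. Here the surviving (envelope) indices are i = 4, i = 3, i = 2, i = 1, i = 0.
Intersections between consecutive envelope lines give the roots: for adjacent envelope indices i < j the intersection is x = (a_i − a_j) / (j − i). Reading off the sorted break points: {-7, -6, -3, 6}.
Verification: at each break x_0, at least two indices attain the minimum of min_i(a_i + i · x_0).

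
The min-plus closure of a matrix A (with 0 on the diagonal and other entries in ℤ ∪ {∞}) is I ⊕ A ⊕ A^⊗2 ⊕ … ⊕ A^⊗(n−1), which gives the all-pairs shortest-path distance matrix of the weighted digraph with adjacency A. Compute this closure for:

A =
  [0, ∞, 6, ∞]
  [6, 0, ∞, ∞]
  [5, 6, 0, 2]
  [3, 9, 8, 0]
Closure =
  [0, 12, 6, 8]
  [6, 0, 12, 14]
  [5, 6, 0, 2]
  [3, 9, 8, 0]

This is the Floyd-Warshall all-pairs shortest-path computation. For each intermediate vertex k = 0, 1, …, 3, update dist[i][j] ← min(dist[i][j], dist[i][k] + dist[k][j]). The final matrix gives, for each (i, j), the minimum total weight of any directed path from i to j (possibly empty when i = j).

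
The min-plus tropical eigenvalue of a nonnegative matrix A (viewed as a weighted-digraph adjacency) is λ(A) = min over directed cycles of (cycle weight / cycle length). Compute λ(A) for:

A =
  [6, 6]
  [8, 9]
λ(A) = 6

Enumerate directed cycles and compute their means (weight / length). Sample:
  cycle 0 → 0: weight = 6, length = 1, mean = 6/1 ≈ 6.000
  cycle 1 → 1: weight = 9, length = 1, mean = 9/1 ≈ 9.000
  cycle 0 → 1 → 0: weight = 14, length = 2, mean = 14/2 ≈ 7.000
  cycle 1 → 0 → 1: weight = 14, length = 2, mean = 14/2 ≈ 7.000
Minimum mean = 6.000, attained e.g. along the cycle 0 → 0 with weight 6 and length 1. So λ(A) = 6/1 = 6.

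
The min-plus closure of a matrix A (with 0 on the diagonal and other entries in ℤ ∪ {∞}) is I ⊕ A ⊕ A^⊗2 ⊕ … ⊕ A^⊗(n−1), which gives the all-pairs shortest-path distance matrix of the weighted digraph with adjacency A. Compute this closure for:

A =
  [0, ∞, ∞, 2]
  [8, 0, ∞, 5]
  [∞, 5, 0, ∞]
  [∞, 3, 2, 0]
Closure =
  [0, 5, 4, 2]
  [8, 0, 7, 5]
  [13, 5, 0, 10]
  [11, 3, 2, 0]

This is the Floyd-Warshall all-pairs shortest-path computation. For each intermediate vertex k = 0, 1, …, 3, update dist[i][j] ← min(dist[i][j], dist[i][k] + dist[k][j]). The final matrix gives, for each (i, j), the minimum total weight of any directed path from i to j (possibly empty when i = j).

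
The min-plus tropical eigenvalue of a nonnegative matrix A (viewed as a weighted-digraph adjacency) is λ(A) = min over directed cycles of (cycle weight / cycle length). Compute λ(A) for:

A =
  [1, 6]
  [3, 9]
λ(A) = 1

Enumerate directed cycles and compute their means (weight / length). Sample:
  cycle 0 → 0: weight = 1, length = 1, mean = 1/1 ≈ 1.000
  cycle 1 → 1: weight = 9, length = 1, mean = 9/1 ≈ 9.000
  cycle 0 → 1 → 0: weight = 9, length = 2, mean = 9/2 ≈ 4.500
  cycle 1 → 0 → 1: weight = 9, length = 2, mean = 9/2 ≈ 4.500
Minimum mean = 1.000, attained e.g. along the cycle 0 → 0 with weight 1 and length 1. So λ(A) = 1/1 = 1.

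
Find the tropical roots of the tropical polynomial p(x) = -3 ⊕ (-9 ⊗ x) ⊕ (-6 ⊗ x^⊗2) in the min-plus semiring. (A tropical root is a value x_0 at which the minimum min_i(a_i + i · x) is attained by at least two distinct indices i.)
Roots: {-3, 6}

Each tropical root is a break point of the lower envelope of the lines y = a_i + i · x (there are 3 lines, with slopes 0, 1, ..., 2). Only the lines that attain the minimum somewhere contribute to roots; other lines are dominated. Here the surviving (envelope) indices are i = 2, i = 1, i = 0.
Intersections between consecutive envelope lines give the roots: for adjacent envelope indices i < j the intersection is x = (a_i − a_j) / (j − i). Reading off the sorted break points: {-3, 6}.
Verification: at each break x_0, at least two indices attain the minimum of min_i(a_i + i · x_0).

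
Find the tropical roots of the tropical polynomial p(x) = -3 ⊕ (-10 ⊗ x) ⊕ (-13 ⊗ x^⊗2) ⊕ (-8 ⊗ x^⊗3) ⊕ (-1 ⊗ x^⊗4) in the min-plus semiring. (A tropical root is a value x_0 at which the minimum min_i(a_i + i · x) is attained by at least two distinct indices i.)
Roots: {-7, -5, 3, 7}

Each tropical root is a break point of the lower envelope of the lines y = a_i + i · x (there are 5 lines, with slopes 0, 1, ..., 4). Only the lines that attain the minimum somewhere contribute to roots; other lines are dominated. Here the surviving (envelope) indices are i = 4, i = 3, i = 2, i = 1, i = 0.
Intersections between consecutive envelope lines give the roots: for adjacent envelope indices i < j the intersection is x = (a_i − a_j) / (j − i). Reading off the sorted break points: {-7, -5, 3, 7}.
Verification: at each break x_0, at least two indices attain the minimum of min_i(a_i + i · x_0).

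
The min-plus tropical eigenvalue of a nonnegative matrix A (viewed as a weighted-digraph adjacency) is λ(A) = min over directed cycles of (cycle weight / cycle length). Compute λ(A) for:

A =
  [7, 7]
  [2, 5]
λ(A) = 9/2

Enumerate directed cycles and compute their means (weight / length). Sample:
  cycle 0 → 0: weight = 7, length = 1, mean = 7/1 ≈ 7.000
  cycle 1 → 1: weight = 5, length = 1, mean = 5/1 ≈ 5.000
  cycle 0 → 1 → 0: weight = 9, length = 2, mean = 9/2 ≈ 4.500
  cycle 1 → 0 → 1: weight = 9, length = 2, mean = 9/2 ≈ 4.500
Minimum mean = 4.500, attained e.g. along the cycle 0 → 1 → 0 with weight 9 and length 2. So λ(A) = 9/2 = 9/2.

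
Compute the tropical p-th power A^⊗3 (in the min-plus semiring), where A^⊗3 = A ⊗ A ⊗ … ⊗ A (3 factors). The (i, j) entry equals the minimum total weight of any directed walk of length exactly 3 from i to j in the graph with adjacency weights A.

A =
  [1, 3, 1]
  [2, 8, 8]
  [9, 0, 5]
A^⊗3 =
  [3, 2, 3]
  [4, 3, 4]
  [3, 5, 3]

Each entry (A^⊗3)_ij equals the minimum over all length-3 walks i = v_0 → v_1 → … → v_3 = j of Σ_t A[v_t][v_{t+1}]. For example, for (i, j) = (0, 2) we minimise over 9 possible intermediate vertex sequences; the minimum is 3, attained along the walk 0 → 0 → 0 → 2.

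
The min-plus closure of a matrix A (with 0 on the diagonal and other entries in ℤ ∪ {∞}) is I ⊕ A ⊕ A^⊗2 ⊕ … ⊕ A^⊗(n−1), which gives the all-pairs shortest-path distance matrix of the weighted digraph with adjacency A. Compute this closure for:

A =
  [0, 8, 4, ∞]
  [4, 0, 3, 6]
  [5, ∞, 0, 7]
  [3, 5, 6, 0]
Closure =
  [0, 8, 4, 11]
  [4, 0, 3, 6]
  [5, 12, 0, 7]
  [3, 5, 6, 0]

This is the Floyd-Warshall all-pairs shortest-path computation. For each intermediate vertex k = 0, 1, …, 3, update dist[i][j] ← min(dist[i][j], dist[i][k] + dist[k][j]). The final matrix gives, for each (i, j), the minimum total weight of any directed path from i to j (possibly empty when i = j).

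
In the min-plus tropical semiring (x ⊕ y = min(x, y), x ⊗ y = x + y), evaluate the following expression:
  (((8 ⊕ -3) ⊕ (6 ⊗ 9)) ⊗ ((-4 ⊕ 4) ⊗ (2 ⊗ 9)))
(((8 ⊕ -3) ⊕ (6 ⊗ 9)) ⊗ ((-4 ⊕ 4) ⊗ (2 ⊗ 9))) = 4

Expand innermost to outermost. Recall ⊕ takes the minimum of its arguments and ⊗ takes their sum. Working out the expression (((8 ⊕ -3) ⊕ (6 ⊗ 9)) ⊗ ((-4 ⊕ 4) ⊗ (2 ⊗ 9))) gives 4.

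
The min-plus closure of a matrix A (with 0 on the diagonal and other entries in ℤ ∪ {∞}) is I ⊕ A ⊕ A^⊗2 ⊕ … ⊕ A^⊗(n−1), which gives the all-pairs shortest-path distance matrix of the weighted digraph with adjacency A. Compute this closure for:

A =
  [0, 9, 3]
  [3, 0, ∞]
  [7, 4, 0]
Closure =
  [0, 7, 3]
  [3, 0, 6]
  [7, 4, 0]

This is the Floyd-Warshall all-pairs shortest-path computation. For each intermediate vertex k = 0, 1, …, 2, update dist[i][j] ← min(dist[i][j], dist[i][k] + dist[k][j]). The final matrix gives, for each (i, j), the minimum total weight of any directed path from i to j (possibly empty when i = j).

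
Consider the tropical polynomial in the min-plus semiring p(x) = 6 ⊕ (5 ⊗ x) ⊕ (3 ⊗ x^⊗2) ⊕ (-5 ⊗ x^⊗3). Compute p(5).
p(5) = 6

A tropical monomial a ⊗ x^⊗i evaluates to a + i · x. Evaluating each term at x = 5:
  Term 0 contributes 6 + 0 · 5 = 6
  Term 1 contributes 5 + 1 · 5 = 10
  Term 2 contributes 3 + 2 · 5 = 13
  Term 3 contributes -5 + 3 · 5 = 10
p(5) = ⊕ of these = min[6, 10, 13, 10] = 6.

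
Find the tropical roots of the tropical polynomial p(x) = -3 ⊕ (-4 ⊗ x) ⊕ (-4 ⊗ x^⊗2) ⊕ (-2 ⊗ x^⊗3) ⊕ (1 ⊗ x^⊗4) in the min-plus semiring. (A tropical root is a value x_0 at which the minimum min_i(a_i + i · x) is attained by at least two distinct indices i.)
Roots: {-3, -2, 0, 1}

Each tropical root is a break point of the lower envelope of the lines y = a_i + i · x (there are 5 lines, with slopes 0, 1, ..., 4). Only the lines that attain the minimum somewhere contribute to roots; other lines are dominated. Here the surviving (envelope) indices are i = 4, i = 3, i = 2, i = 1, i = 0.
Intersections between consecutive envelope lines give the roots: for adjacent envelope indices i < j the intersection is x = (a_i − a_j) / (j − i). Reading off the sorted break points: {-3, -2, 0, 1}.
Verification: at each break x_0, at least two indices attain the minimum of min_i(a_i + i · x_0).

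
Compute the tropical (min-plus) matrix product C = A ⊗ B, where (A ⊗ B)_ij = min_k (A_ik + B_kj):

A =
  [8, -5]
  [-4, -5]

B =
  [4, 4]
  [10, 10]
A ⊗ B =
  [5, 5]
  [0, 0]

Apply the min-plus product entry-by-entry:
  C[0][0] = min over k of (A[0][0] + B[0][0] = 8 + 4 = 12, A[0][1] + B[1][0] = -5 + 10 = 5) = 5 (attained at k = 1)
  C[0][1] = min over k of (A[0][0] + B[0][1] = 8 + 4 = 12, A[0][1] + B[1][1] = -5 + 10 = 5) = 5 (attained at k = 1)
  C[1][0] = min over k of (A[1][0] + B[0][0] = -4 + 4 = 0, A[1][1] + B[1][0] = -5 + 10 = 5) = 0 (attained at k = 0)
  C[1][1] = min over k of (A[1][0] + B[0][1] = -4 + 4 = 0, A[1][1] + B[1][1] = -5 + 10 = 5) = 0 (attained at k = 0)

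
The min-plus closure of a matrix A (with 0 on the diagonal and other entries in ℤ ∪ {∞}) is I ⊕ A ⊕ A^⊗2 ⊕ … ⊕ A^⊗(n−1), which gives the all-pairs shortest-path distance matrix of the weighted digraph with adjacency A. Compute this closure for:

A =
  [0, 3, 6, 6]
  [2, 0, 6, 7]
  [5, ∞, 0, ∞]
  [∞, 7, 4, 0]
Closure =
  [0, 3, 6, 6]
  [2, 0, 6, 7]
  [5, 8, 0, 11]
  [9, 7, 4, 0]

This is the Floyd-Warshall all-pairs shortest-path computation. For each intermediate vertex k = 0, 1, …, 3, update dist[i][j] ← min(dist[i][j], dist[i][k] + dist[k][j]). The final matrix gives, for each (i, j), the minimum total weight of any directed path from i to j (possibly empty when i = j).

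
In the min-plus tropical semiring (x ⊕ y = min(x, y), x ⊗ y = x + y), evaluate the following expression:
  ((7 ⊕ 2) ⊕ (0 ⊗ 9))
((7 ⊕ 2) ⊕ (0 ⊗ 9)) = 2

Expand innermost to outermost. Recall ⊕ takes the minimum of its arguments and ⊗ takes their sum. Working out the expression ((7 ⊕ 2) ⊕ (0 ⊗ 9)) gives 2.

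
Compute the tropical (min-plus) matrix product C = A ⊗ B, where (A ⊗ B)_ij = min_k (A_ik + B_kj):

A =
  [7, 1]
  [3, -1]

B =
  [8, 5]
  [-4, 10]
A ⊗ B =
  [-3, 11]
  [-5, 8]

Apply the min-plus product entry-by-entry:
  C[0][0] = min over k of (A[0][0] + B[0][0] = 7 + 8 = 15, A[0][1] + B[1][0] = 1 + -4 = -3) = -3 (attained at k = 1)
  C[0][1] = min over k of (A[0][0] + B[0][1] = 7 + 5 = 12, A[0][1] + B[1][1] = 1 + 10 = 11) = 11 (attained at k = 1)
  C[1][0] = min over k of (A[1][0] + B[0][0] = 3 + 8 = 11, A[1][1] + B[1][0] = -1 + -4 = -5) = -5 (attained at k = 1)
  C[1][1] = min over k of (A[1][0] + B[0][1] = 3 + 5 = 8, A[1][1] + B[1][1] = -1 + 10 = 9) = 8 (attained at k = 0)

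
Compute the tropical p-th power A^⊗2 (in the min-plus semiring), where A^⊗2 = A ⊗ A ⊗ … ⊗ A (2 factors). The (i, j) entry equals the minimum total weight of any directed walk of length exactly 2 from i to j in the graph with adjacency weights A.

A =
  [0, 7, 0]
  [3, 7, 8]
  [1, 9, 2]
A^⊗2 =
  [0, 7, 0]
  [3, 10, 3]
  [1, 8, 1]

Each entry (A^⊗2)_ij equals the minimum over all length-2 walks i = v_0 → v_1 → … → v_2 = j of Σ_t A[v_t][v_{t+1}]. For example, for (i, j) = (0, 2) we minimise over 3 possible intermediate vertex sequences; the minimum is 0, attained along the walk 0 → 0 → 2.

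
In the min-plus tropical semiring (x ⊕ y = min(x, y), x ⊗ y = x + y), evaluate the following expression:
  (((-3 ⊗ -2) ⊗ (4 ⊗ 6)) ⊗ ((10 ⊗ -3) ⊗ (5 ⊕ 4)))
(((-3 ⊗ -2) ⊗ (4 ⊗ 6)) ⊗ ((10 ⊗ -3) ⊗ (5 ⊕ 4))) = 16

Expand innermost to outermost. Recall ⊕ takes the minimum of its arguments and ⊗ takes their sum. Working out the expression (((-3 ⊗ -2) ⊗ (4 ⊗ 6)) ⊗ ((10 ⊗ -3) ⊗ (5 ⊕ 4))) gives 16.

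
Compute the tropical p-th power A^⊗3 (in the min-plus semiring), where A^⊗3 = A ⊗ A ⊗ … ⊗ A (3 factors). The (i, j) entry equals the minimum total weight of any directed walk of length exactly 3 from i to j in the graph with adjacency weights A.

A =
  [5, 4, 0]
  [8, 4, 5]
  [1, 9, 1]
A^⊗3 =
  [2, 5, 1]
  [7, 10, 6]
  [2, 6, 2]

Each entry (A^⊗3)_ij equals the minimum over all length-3 walks i = v_0 → v_1 → … → v_3 = j of Σ_t A[v_t][v_{t+1}]. For example, for (i, j) = (0, 2) we minimise over 9 possible intermediate vertex sequences; the minimum is 1, attained along the walk 0 → 2 → 0 → 2.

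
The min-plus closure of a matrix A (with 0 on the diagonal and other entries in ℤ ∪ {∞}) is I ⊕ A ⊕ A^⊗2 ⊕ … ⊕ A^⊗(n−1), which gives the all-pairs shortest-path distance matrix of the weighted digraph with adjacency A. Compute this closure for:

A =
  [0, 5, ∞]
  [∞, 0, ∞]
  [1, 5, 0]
Closure =
  [0, 5, ∞]
  [∞, 0, ∞]
  [1, 5, 0]

This is the Floyd-Warshall all-pairs shortest-path computation. For each intermediate vertex k = 0, 1, …, 2, update dist[i][j] ← min(dist[i][j], dist[i][k] + dist[k][j]). The final matrix gives, for each (i, j), the minimum total weight of any directed path from i to j (possibly empty when i = j).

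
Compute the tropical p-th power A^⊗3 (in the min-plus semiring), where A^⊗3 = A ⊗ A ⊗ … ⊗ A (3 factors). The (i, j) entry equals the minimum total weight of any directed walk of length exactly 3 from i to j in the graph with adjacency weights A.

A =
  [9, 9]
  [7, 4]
A^⊗3 =
  [20, 17]
  [15, 12]

Each entry (A^⊗3)_ij equals the minimum over all length-3 walks i = v_0 → v_1 → … → v_3 = j of Σ_t A[v_t][v_{t+1}]. For example, for (i, j) = (0, 1) we minimise over 4 possible intermediate vertex sequences; the minimum is 17, attained along the walk 0 → 1 → 1 → 1.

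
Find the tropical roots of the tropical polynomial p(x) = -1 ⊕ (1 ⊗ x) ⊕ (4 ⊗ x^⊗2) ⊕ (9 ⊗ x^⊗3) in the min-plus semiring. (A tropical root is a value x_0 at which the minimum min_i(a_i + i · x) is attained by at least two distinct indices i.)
Roots: {-5, -3, -2}

Each tropical root is a break point of the lower envelope of the lines y = a_i + i · x (there are 4 lines, with slopes 0, 1, ..., 3). Only the lines that attain the minimum somewhere contribute to roots; other lines are dominated. Here the surviving (envelope) indices are i = 3, i = 2, i = 1, i = 0.
Intersections between consecutive envelope lines give the roots: for adjacent envelope indices i < j the intersection is x = (a_i − a_j) / (j − i). Reading off the sorted break points: {-5, -3, -2}.
Verification: at each break x_0, at least two indices attain the minimum of min_i(a_i + i · x_0).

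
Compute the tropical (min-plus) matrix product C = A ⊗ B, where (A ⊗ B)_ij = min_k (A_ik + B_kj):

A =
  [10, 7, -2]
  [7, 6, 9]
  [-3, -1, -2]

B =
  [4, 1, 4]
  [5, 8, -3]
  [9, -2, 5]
A ⊗ B =
  [7, -4, 3]
  [11, 7, 3]
  [1, -4, -4]

Apply the min-plus product entry-by-entry:
  C[0][0] = min over k of (A[0][0] + B[0][0] = 10 + 4 = 14, A[0][1] + B[1][0] = 7 + 5 = 12, A[0][2] + B[2][0] = -2 + 9 = 7) = 7 (attained at k = 2)
  C[0][1] = min over k of (A[0][0] + B[0][1] = 10 + 1 = 11, A[0][1] + B[1][1] = 7 + 8 = 15, A[0][2] + B[2][1] = -2 + -2 = -4) = -4 (attained at k = 2)
  C[0][2] = min over k of (A[0][0] + B[0][2] = 10 + 4 = 14, A[0][1] + B[1][2] = 7 + -3 = 4, A[0][2] + B[2][2] = -2 + 5 = 3) = 3 (attained at k = 2)
  C[1][0] = min over k of (A[1][0] + B[0][0] = 7 + 4 = 11, A[1][1] + B[1][0] = 6 + 5 = 11, A[1][2] + B[2][0] = 9 + 9 = 18) = 11 (attained at k = 0)
  C[1][1] = min over k of (A[1][0] + B[0][1] = 7 + 1 = 8, A[1][1] + B[1][1] = 6 + 8 = 14, A[1][2] + B[2][1] = 9 + -2 = 7) = 7 (attained at k = 2)
  C[1][2] = min over k of (A[1][0] + B[0][2] = 7 + 4 = 11, A[1][1] + B[1][2] = 6 + -3 = 3, A[1][2] + B[2][2] = 9 + 5 = 14) = 3 (attained at k = 1)
  C[2][0] = min over k of (A[2][0] + B[0][0] = -3 + 4 = 1, A[2][1] + B[1][0] = -1 + 5 = 4, A[2][2] + B[2][0] = -2 + 9 = 7) = 1 (attained at k = 0)
  C[2][1] = min over k of (A[2][0] + B[0][1] = -3 + 1 = -2, A[2][1] + B[1][1] = -1 + 8 = 7, A[2][2] + B[2][1] = -2 + -2 = -4) = -4 (attained at k = 2)
  C[2][2] = min over k of (A[2][0] + B[0][2] = -3 + 4 = 1, A[2][1] + B[1][2] = -1 + -3 = -4, A[2][2] + B[2][2] = -2 + 5 = 3) = -4 (attained at k = 1)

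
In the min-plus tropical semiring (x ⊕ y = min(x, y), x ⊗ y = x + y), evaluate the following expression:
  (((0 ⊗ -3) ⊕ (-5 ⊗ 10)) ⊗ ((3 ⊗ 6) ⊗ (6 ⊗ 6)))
(((0 ⊗ -3) ⊕ (-5 ⊗ 10)) ⊗ ((3 ⊗ 6) ⊗ (6 ⊗ 6))) = 18

Expand innermost to outermost. Recall ⊕ takes the minimum of its arguments and ⊗ takes their sum. Working out the expression (((0 ⊗ -3) ⊕ (-5 ⊗ 10)) ⊗ ((3 ⊗ 6) ⊗ (6 ⊗ 6))) gives 18.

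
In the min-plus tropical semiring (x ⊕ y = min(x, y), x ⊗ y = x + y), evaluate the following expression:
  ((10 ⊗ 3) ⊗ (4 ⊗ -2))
((10 ⊗ 3) ⊗ (4 ⊗ -2)) = 15

Expand innermost to outermost. Recall ⊕ takes the minimum of its arguments and ⊗ takes their sum. Working out the expression ((10 ⊗ 3) ⊗ (4 ⊗ -2)) gives 15.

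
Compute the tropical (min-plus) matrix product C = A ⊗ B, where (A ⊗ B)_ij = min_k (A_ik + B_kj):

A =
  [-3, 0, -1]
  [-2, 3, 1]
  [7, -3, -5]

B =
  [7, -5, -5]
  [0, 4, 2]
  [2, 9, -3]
A ⊗ B =
  [0, -8, -8]
  [3, -7, -7]
  [-3, 1, -8]

Apply the min-plus product entry-by-entry:
  C[0][0] = min over k of (A[0][0] + B[0][0] = -3 + 7 = 4, A[0][1] + B[1][0] = 0 + 0 = 0, A[0][2] + B[2][0] = -1 + 2 = 1) = 0 (attained at k = 1)
  C[0][1] = min over k of (A[0][0] + B[0][1] = -3 + -5 = -8, A[0][1] + B[1][1] = 0 + 4 = 4, A[0][2] + B[2][1] = -1 + 9 = 8) = -8 (attained at k = 0)
  C[0][2] = min over k of (A[0][0] + B[0][2] = -3 + -5 = -8, A[0][1] + B[1][2] = 0 + 2 = 2, A[0][2] + B[2][2] = -1 + -3 = -4) = -8 (attained at k = 0)
  C[1][0] = min over k of (A[1][0] + B[0][0] = -2 + 7 = 5, A[1][1] + B[1][0] = 3 + 0 = 3, A[1][2] + B[2][0] = 1 + 2 = 3) = 3 (attained at k = 1)
  C[1][1] = min over k of (A[1][0] + B[0][1] = -2 + -5 = -7, A[1][1] + B[1][1] = 3 + 4 = 7, A[1][2] + B[2][1] = 1 + 9 = 10) = -7 (attained at k = 0)
  C[1][2] = min over k of (A[1][0] + B[0][2] = -2 + -5 = -7, A[1][1] + B[1][2] = 3 + 2 = 5, A[1][2] + B[2][2] = 1 + -3 = -2) = -7 (attained at k = 0)
  C[2][0] = min over k of (A[2][0] + B[0][0] = 7 + 7 = 14, A[2][1] + B[1][0] = -3 + 0 = -3, A[2][2] + B[2][0] = -5 + 2 = -3) = -3 (attained at k = 1)
  C[2][1] = min over k of (A[2][0] + B[0][1] = 7 + -5 = 2, A[2][1] + B[1][1] = -3 + 4 = 1, A[2][2] + B[2][1] = -5 + 9 = 4) = 1 (attained at k = 1)
  C[2][2] = min over k of (A[2][0] + B[0][2] = 7 + -5 = 2, A[2][1] + B[1][2] = -3 + 2 = -1, A[2][2] + B[2][2] = -5 + -3 = -8) = -8 (attained at k = 2)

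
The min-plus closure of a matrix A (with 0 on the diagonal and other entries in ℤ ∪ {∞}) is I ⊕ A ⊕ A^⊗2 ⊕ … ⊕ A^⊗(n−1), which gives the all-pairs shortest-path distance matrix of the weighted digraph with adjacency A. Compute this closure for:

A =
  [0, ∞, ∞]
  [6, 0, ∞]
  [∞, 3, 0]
Closure =
  [0, ∞, ∞]
  [6, 0, ∞]
  [9, 3, 0]

This is the Floyd-Warshall all-pairs shortest-path computation. For each intermediate vertex k = 0, 1, …, 2, update dist[i][j] ← min(dist[i][j], dist[i][k] + dist[k][j]). The final matrix gives, for each (i, j), the minimum total weight of any directed path from i to j (possibly empty when i = j).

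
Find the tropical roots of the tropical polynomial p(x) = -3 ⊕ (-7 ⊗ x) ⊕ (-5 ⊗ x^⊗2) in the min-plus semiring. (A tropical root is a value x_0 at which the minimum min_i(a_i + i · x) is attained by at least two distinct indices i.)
Roots: {-2, 4}

Each tropical root is a break point of the lower envelope of the lines y = a_i + i · x (there are 3 lines, with slopes 0, 1, ..., 2). Only the lines that attain the minimum somewhere contribute to roots; other lines are dominated. Here the surviving (envelope) indices are i = 2, i = 1, i = 0.
Intersections between consecutive envelope lines give the roots: for adjacent envelope indices i < j the intersection is x = (a_i − a_j) / (j − i). Reading off the sorted break points: {-2, 4}.
Verification: at each break x_0, at least two indices attain the minimum of min_i(a_i + i · x_0).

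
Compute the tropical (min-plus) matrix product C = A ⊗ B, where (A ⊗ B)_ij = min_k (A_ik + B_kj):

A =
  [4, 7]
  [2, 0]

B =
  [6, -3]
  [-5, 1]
A ⊗ B =
  [2, 1]
  [-5, -1]

Apply the min-plus product entry-by-entry:
  C[0][0] = min over k of (A[0][0] + B[0][0] = 4 + 6 = 10, A[0][1] + B[1][0] = 7 + -5 = 2) = 2 (attained at k = 1)
  C[0][1] = min over k of (A[0][0] + B[0][1] = 4 + -3 = 1, A[0][1] + B[1][1] = 7 + 1 = 8) = 1 (attained at k = 0)
  C[1][0] = min over k of (A[1][0] + B[0][0] = 2 + 6 = 8, A[1][1] + B[1][0] = 0 + -5 = -5) = -5 (attained at k = 1)
  C[1][1] = min over k of (A[1][0] + B[0][1] = 2 + -3 = -1, A[1][1] + B[1][1] = 0 + 1 = 1) = -1 (attained at k = 0)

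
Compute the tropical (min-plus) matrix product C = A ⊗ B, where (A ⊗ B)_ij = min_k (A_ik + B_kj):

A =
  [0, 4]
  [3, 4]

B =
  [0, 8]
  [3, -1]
A ⊗ B =
  [0, 3]
  [3, 3]

Apply the min-plus product entry-by-entry:
  C[0][0] = min over k of (A[0][0] + B[0][0] = 0 + 0 = 0, A[0][1] + B[1][0] = 4 + 3 = 7) = 0 (attained at k = 0)
  C[0][1] = min over k of (A[0][0] + B[0][1] = 0 + 8 = 8, A[0][1] + B[1][1] = 4 + -1 = 3) = 3 (attained at k = 1)
  C[1][0] = min over k of (A[1][0] + B[0][0] = 3 + 0 = 3, A[1][1] + B[1][0] = 4 + 3 = 7) = 3 (attained at k = 0)
  C[1][1] = min over k of (A[1][0] + B[0][1] = 3 + 8 = 11, A[1][1] + B[1][1] = 4 + -1 = 3) = 3 (attained at k = 1)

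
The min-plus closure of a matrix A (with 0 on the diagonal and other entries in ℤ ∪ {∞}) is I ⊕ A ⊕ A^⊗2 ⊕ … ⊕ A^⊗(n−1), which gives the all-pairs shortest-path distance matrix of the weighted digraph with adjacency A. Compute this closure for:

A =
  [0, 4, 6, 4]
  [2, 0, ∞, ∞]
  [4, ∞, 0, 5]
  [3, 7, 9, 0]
Closure =
  [0, 4, 6, 4]
  [2, 0, 8, 6]
  [4, 8, 0, 5]
  [3, 7, 9, 0]

This is the Floyd-Warshall all-pairs shortest-path computation. For each intermediate vertex k = 0, 1, …, 3, update dist[i][j] ← min(dist[i][j], dist[i][k] + dist[k][j]). The final matrix gives, for each (i, j), the minimum total weight of any directed path from i to j (possibly empty when i = j).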